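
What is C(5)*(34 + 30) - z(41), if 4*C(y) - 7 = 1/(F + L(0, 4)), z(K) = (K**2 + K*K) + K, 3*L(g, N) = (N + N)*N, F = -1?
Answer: -95391/29 ≈ -3289.3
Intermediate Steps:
L(g, N) = 2*N**2/3 (L(g, N) = ((N + N)*N)/3 = ((2*N)*N)/3 = (2*N**2)/3 = 2*N**2/3)
z(K) = K + 2*K**2 (z(K) = (K**2 + K**2) + K = 2*K**2 + K = K + 2*K**2)
C(y) = 103/58 (C(y) = 7/4 + 1/(4*(-1 + (2/3)*4**2)) = 7/4 + 1/(4*(-1 + (2/3)*16)) = 7/4 + 1/(4*(-1 + 32/3)) = 7/4 + 1/(4*(29/3)) = 7/4 + (1/4)*(3/29) = 7/4 + 3/116 = 103/58)
C(5)*(34 + 30) - z(41) = 103*(34 + 30)/58 - 41*(1 + 2*41) = (103/58)*64 - 41*(1 + 82) = 3296/29 - 41*83 = 3296/29 - 1*3403 = 3296/29 - 3403 = -95391/29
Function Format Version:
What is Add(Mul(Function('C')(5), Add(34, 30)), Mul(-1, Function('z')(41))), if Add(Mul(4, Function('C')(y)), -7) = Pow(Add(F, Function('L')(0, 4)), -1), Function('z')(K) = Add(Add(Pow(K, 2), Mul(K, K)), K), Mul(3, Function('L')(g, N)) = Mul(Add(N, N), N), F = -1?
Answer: Rational(-95391, 29) ≈ -3289.3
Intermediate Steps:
Function('L')(g, N) = Mul(Rational(2, 3), Pow(N, 2)) (Function('L')(g, N) = Mul(Rational(1, 3), Mul(Add(N, N), N)) = Mul(Rational(1, 3), Mul(Mul(2, N), N)) = Mul(Rational(1, 3), Mul(2, Pow(N, 2))) = Mul(Rational(2, 3), Pow(N, 2)))
Function('z')(K) = Add(K, Mul(2, Pow(K, 2))) (Function('z')(K) = Add(Add(Pow(K, 2), Pow(K, 2)), K) = Add(Mul(2, Pow(K, 2)), K) = Add(K, Mul(2, Pow(K, 2))))
Function('C')(y) = Rational(103, 58) (Function('C')(y) = Add(Rational(7, 4), Mul(Rational(1, 4), Pow(Add(-1, Mul(Rational(2, 3), Pow(4, 2))), -1))) = Add(Rational(7, 4), Mul(Rational(1, 4), Pow(Add(-1, Mul(Rational(2, 3), 16)), -1))) = Add(Rational(7, 4), Mul(Rational(1, 4), Pow(Add(-1, Rational(32, 3)), -1))) = Add(Rational(7, 4), Mul(Rational(1, 4), Pow(Rational(29, 3), -1))) = Add(Rational(7, 4), Mul(Rational(1, 4), Rational(3, 29))) = Add(Rational(7, 4), Rational(3, 116)) = Rational(103, 58))
Add(Mul(Function('C')(5), Add(34, 30)), Mul(-1, Function('z')(41))) = Add(Mul(Rational(103, 58), Add(34, 30)), Mul(-1, Mul(41, Add(1, Mul(2, 41))))) = Add(Mul(Rational(103, 58), 64), Mul(-1, Mul(41, Add(1, 82)))) = Add(Rational(3296, 29), Mul(-1, Mul(41, 83))) = Add(Rational(3296, 29), Mul(-1, 3403)) = Add(Rational(3296, 29), -3403) = Rational(-95391, 29)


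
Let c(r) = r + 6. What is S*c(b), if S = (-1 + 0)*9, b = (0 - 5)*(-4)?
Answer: -234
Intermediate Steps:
b = 20 (b = -5*(-4) = 20)
c(r) = 6 + r
S = -9 (S = -1*9 = -9)
S*c(b) = -9*(6 + 20) = -9*26 = -234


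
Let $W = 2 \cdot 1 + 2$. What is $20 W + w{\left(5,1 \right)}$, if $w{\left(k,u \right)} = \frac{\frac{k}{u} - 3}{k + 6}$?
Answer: $\frac{882}{11} \approx 80.182$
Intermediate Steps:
$w{\left(k,u \right)} = \frac{-3 + \frac{k}{u}}{6 + k}$
$W = 4$ ($W = 2 + 2 = 4$)
$20 W + w{\left(5,1 \right)} = 20 \cdot 4 + \frac{5 - 3}{1 \left(6 + 5\right)} = 80 + 1 \cdot \frac{1}{11} \left(5 - 3\right) = 80 + 1 \cdot \frac{1}{11} \cdot 2 = 80 + \frac{2}{11} = \frac{882}{11}$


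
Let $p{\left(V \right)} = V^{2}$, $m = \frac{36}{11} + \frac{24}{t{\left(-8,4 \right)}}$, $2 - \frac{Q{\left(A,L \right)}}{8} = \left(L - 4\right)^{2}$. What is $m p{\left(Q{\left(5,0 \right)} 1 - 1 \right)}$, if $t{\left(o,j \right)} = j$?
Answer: $\frac{1302438}{11} \approx 1.184 \cdot 10^{5}$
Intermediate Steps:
$Q{\left(A,L \right)} = 16 - 8 \left(-4 + L\right)^{2}$ ($Q{\left(A,L \right)} = 16 - 8 \left(L - 4\right)^{2} = 16 - 8 \left(-4 + L\right)^{2}$)
$m = \frac{102}{11}$ ($m = \frac{36}{11} + \frac{24}{4} = 36 \cdot \frac{1}{11} + 24 \cdot \frac{1}{4} = \frac{36}{11} + 6 = \frac{102}{11} \approx 9.2727$)
$m p{\left(Q{\left(5,0 \right)} 1 - 1 \right)} = \frac{102 \left(\left(16 - 8 \left(-4 + 0\right)^{2}\right) 1 - 1\right)^{2}}{11} = \frac{102 \left(\left(16 - 8 \left(-4\right)^{2}\right) 1 - 1\right)^{2}}{11} = \frac{102 \left(\left(16 - 128\right) 1 - 1\right)^{2}}{11} = \frac{102 \left(\left(-112\right) 1 - 1\right)^{2}}{11} = \frac{102 \left(-112 - 1\right)^{2}}{11} = \frac{102 \left(-113\right)^{2}}{11} = \frac{102}{11} \cdot 12769 = \frac{1302438}{11}$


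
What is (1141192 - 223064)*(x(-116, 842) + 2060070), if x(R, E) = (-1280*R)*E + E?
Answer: 116676690473216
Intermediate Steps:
x(R, E) = E - 1280*E*R (x(R, E) = -1280*E*R + E = E - 1280*E*R)
(1141192 - 223064)*(x(-116, 842) + 2060070) = (1141192 - 223064)*(842*(1 - 1280*(-116)) + 2060070) = 918128*(842*(1 + 148480) + 2060070) = 918128*(842*148481 + 2060070) = 918128*(125021002 + 2060070) = 918128*127081072 = 116676690473216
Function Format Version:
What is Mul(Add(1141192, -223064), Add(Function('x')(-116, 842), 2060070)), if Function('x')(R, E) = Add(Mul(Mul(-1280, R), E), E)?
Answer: 116676690473216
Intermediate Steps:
Function('x')(R, E) = Add(E, Mul(-1280, E, R)) (Function('x')(R, E) = Add(Mul(-1280, E, R), E) = Add(E, Mul(-1280, E, R)))
Mul(Add(1141192, -223064), Add(Function('x')(-116, 842), 2060070)) = Mul(Add(1141192, -223064), Add(Mul(842, Add(1, Mul(-1280, -116))), 2060070)) = Mul(918128, Add(Mul(842, Add(1, 148480)), 2060070)) = Mul(918128, Add(Mul(842, 148481), 2060070)) = Mul(918128, Add(125021002, 2060070)) = Mul(918128, 127081072) = 116676690473216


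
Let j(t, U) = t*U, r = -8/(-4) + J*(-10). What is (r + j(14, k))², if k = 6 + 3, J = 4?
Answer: 7744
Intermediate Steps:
k = 9
r = -38 (r = -8/(-4) + 4*(-10) = -8*(-¼) - 40 = 2 - 40 = -38)
j(t, U) = U*t
(r + j(14, k))² = (-38 + 9*14)² = (-38 + 126)² = 88² = 7744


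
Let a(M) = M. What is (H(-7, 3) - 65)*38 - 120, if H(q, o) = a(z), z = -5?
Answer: -2780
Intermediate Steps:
H(q, o) = -5
(H(-7, 3) - 65)*38 - 120 = (-5 - 65)*38 - 120 = -70*38 - 120 = -2660 - 120 = -2780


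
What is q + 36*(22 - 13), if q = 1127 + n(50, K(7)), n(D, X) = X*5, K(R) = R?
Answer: 1486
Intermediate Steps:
n(D, X) = 5*X
q = 1162 (q = 1127 + 5*7 = 1127 + 35 = 1162)
q + 36*(22 - 13) = 1162 + 36*(22 - 13) = 1162 + 36*9 = 1162 + 324 = 1486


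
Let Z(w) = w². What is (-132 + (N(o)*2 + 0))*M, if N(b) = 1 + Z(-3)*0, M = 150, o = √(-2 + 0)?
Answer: -19500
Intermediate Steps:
o = I*√2 (o = √(-2) = I*√2 ≈ 1.4142*I)
N(b) = 1 (N(b) = 1 + (-3)²*0 = 1 + 9*0 = 1 + 0 = 1)
(-132 + (N(o)*2 + 0))*M = (-132 + (1*2 + 0))*150 = (-132 + (2 + 0))*150 = (-132 + 2)*150 = -130*150 = -19500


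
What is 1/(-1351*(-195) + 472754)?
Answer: 1/736199 ≈ 1.3583e-6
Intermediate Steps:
1/(-1351*(-195) + 472754) = 1/(263445 + 472754) = 1/736199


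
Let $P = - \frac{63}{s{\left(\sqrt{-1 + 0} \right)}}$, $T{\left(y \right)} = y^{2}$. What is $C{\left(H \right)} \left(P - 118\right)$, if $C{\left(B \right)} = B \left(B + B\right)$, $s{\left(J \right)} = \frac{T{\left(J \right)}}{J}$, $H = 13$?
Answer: $-39884 + 21294 i \approx -39884.0 + 21294.0 i$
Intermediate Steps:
$s{\left(J \right)} = J$ ($s{\left(J \right)} = \frac{J^{2}}{J} = J$)
$C{\left(B \right)} = 2 B^{2}$ ($C{\left(B \right)} = B 2 B = 2 B^{2}$)
$P = 63 i$ ($P = - \frac{63}{\sqrt{-1 + 0}} = - \frac{63}{\sqrt{-1}} = - \frac{63}{i} = - 63 \left(- i\right) = 63 i \approx 63.0 i$)
$C{\left(H \right)} \left(P - 118\right) = 2 \cdot 13^{2} \left(63 i - 118\right) = 2 \cdot 169 \left(-118 + 63 i\right) = 338 \left(-118 + 63 i\right) = -39884 + 21294 i$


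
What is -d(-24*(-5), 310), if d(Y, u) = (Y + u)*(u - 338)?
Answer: 12040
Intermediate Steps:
d(Y, u) = (-338 + u)*(Y + u) (d(Y, u) = (Y + u)*(-338 + u) = (-338 + u)*(Y + u))
-d(-24*(-5), 310) = -(310² - (-8112)*(-5) - 338*310 - 24*(-5)*310) = -(96100 - 338*120 - 104780 + 120*310) = -(96100 - 40560 - 104780 + 37200) = -1*(-12040) = 12040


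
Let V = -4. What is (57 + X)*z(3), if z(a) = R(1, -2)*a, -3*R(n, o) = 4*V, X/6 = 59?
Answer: 6576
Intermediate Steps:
X = 354 (X = 6*59 = 354)
R(n, o) = 16/3 (R(n, o) = -4*(-4)/3 = -1/3*(-16) = 16/3)
z(a) = 16*a/3
(57 + X)*z(3) = (57 + 354)*((16/3)*3) = 411*16 = 6576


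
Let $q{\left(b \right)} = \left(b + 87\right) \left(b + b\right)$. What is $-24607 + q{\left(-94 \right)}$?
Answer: $-23291$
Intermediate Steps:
$q{\left(b \right)} = 2 b \left(87 + b\right)$ ($q{\left(b \right)} = \left(87 + b\right) 2 b = 2 b \left(87 + b\right)$)
$-24607 + q{\left(-94 \right)} = -24607 + 2 \left(-94\right) \left(87 - 94\right) = -24607 + 2 \left(-94\right) \left(-7\right) = -24607 + 1316 = -23291$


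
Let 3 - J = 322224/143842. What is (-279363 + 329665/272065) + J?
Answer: -1093261889141243/3913437373 ≈ -2.7936e+5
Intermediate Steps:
J = 54651/71921 (J = 3 - 322224/143842 = 3 - 1*161112/71921 = 3 - 161112/71921 = 54651/71921 ≈ 0.75988)
(-279363 + 329665/272065) + J = (-279363 + 329665/272065) + 54651/71921 = (-279363 + 329665*(1/272065)) + 54651/71921 = (-279363 + 65933/54413) + 54651/71921 = -15200912986/54413 + 54651/71921 = -1093261889141243/3913437373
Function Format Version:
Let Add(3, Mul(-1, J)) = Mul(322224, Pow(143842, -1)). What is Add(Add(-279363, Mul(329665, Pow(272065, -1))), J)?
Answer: Rational(-1093261889141243, 3913437373) ≈ -2.7936e+5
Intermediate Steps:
J = Rational(54651, 71921) (J = Add(3, Mul(-1, Mul(322224, Pow(143842, -1)))) = Add(3, Mul(-1, Mul(322224, Rational(1, 143842)))) = Add(3, Mul(-1, Rational(161112, 71921))) = Add(3, Rational(-161112, 71921)) = Rational(54651, 71921) ≈ 0.75988)
Add(Add(-279363, Mul(329665, Pow(272065, -1))), J) = Add(Add(-279363, Mul(329665, Pow(272065, -1))), Rational(54651, 71921)) = Add(Add(-279363, Mul(329665, Rational(1, 272065))), Rational(54651, 71921)) = Add(Add(-279363, Rational(65933, 54413)), Rational(54651, 71921)) = Add(Rational(-15200912986, 54413), Rational(54651, 71921)) = Rational(-1093261889141243, 3913437373)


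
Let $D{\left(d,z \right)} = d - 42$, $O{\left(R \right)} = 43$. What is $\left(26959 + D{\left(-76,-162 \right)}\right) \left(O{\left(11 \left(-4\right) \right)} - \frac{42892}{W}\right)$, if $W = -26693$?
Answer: $\frac{31959337131}{26693} \approx 1.1973 \cdot 10^{6}$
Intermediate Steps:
$D{\left(d,z \right)} = -42 + d$ ($D{\left(d,z \right)} = d - 42 = -42 + d$)
$\left(26959 + D{\left(-76,-162 \right)}\right) \left(O{\left(11 \left(-4\right) \right)} - \frac{42892}{W}\right) = \left(26959 - 118\right) \left(43 - \frac{42892}{-26693}\right) = \left(26959 - 118\right) \left(43 - - \frac{42892}{26693}\right) = 26841 \left(43 + \frac{42892}{26693}\right) = 26841 \cdot \frac{1190691}{26693} = \frac{31959337131}{26693}$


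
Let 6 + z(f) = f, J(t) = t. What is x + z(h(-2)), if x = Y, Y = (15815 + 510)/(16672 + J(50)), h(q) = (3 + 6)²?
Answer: 1270475/16722 ≈ 75.976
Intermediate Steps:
h(q) = 81 (h(q) = 9² = 81)
z(f) = -6 + f
Y = 16325/16722 (Y = (15815 + 510)/(16672 + 50) = 16325/16722 ≈ 0.97626)
x = 16325/16722 ≈ 0.97626
x + z(h(-2)) = 16325/16722 + (-6 + 81) = 16325/16722 + 75 = 1270475/16722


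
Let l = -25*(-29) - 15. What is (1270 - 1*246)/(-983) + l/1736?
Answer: -539867/853244 ≈ -0.63272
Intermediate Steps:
l = 710 (l = 725 - 15 = 710)
(1270 - 1*246)/(-983) + l/1736 = (1270 - 1*246)/(-983) + 710/1736 = (1270 - 246)*(-1/983) + 710*(1/1736) = 1024*(-1/983) + 355/868 = -1024/983 + 355/868 = -539867/853244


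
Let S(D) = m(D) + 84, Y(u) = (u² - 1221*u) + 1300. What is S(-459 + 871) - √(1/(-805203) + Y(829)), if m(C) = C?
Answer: 496 - I*√23316750383475535/268401 ≈ 496.0 - 568.92*I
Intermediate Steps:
Y(u) = 1300 + u² - 1221*u
S(D) = 84 + D (S(D) = D + 84 = 84 + D)
S(-459 + 871) - √(1/(-805203) + Y(829)) = (84 + (-459 + 871)) - √(1/(-805203) + (1300 + 829² - 1221*829)) = (84 + 412) - √(-1/805203 + (1300 + 687241 - 1012209)) = 496 - √(-1/805203 - 323668) = 496 - √(-260618444605/805203) = 496 - I*√23316750383475535/268401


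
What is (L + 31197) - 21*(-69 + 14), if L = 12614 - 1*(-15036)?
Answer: 60002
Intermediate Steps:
L = 27650 (L = 12614 + 15036 = 27650)
(L + 31197) - 21*(-69 + 14) = (27650 + 31197) - 21*(-69 + 14) = 58847 - 21*(-55) = 58847 + 1155 = 60002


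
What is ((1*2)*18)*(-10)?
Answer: -360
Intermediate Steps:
((1*2)*18)*(-10) = (2*18)*(-10) = 36*(-10) = -360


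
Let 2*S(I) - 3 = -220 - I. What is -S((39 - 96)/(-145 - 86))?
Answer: 8364/77 ≈ 108.62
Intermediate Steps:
S(I) = -217/2 - I/2 (S(I) = 3/2 + (-220 - I)/2 = 3/2 + (-110 - I/2) = -217/2 - I/2)
-S((39 - 96)/(-145 - 86)) = -(-217/2 - (39 - 96)/(2*(-145 - 86))) = -(-217/2 - (-57)/(2*(-231))) = -(-217/2 - (-57)*(-1)/(2*231)) = -(-217/2 - ½*19/77) = -(-217/2 - 19/154) = -1*(-8364/77) = 8364/77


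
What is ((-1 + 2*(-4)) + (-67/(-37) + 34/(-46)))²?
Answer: 45522009/724201 ≈ 62.858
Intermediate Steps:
((-1 + 2*(-4)) + (-67/(-37) + 34/(-46)))² = ((-1 - 8) + (-67*(-1/37) + 34*(-1/46)))² = (-9 + (67/37 - 17/23))² = (-9 + 912/851)² = (-6747/851)² = 45522009/724201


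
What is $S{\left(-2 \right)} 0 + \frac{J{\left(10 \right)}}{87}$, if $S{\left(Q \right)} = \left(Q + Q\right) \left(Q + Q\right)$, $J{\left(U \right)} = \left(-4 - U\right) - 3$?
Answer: $- \frac{17}{87} \approx -0.1954$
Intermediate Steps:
$J{\left(U \right)} = -7 - U$
$S{\left(Q \right)} = 4 Q^{2}$ ($S{\left(Q \right)} = 2 Q 2 Q = 4 Q^{2}$)
$S{\left(-2 \right)} 0 + \frac{J{\left(10 \right)}}{87} = 4 \left(-2\right)^{2} \cdot 0 + \frac{-7 - 10}{87} = 4 \cdot 4 \cdot 0 + \left(-7 - 10\right) \frac{1}{87} = 16 \cdot 0 - \frac{17}{87} = 0 - \frac{17}{87} = - \frac{17}{87}$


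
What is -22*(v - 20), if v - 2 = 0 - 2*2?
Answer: 484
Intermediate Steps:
v = -2 (v = 2 + (0 - 2*2) = 2 + (0 - 4) = 2 - 4 = -2)
-22*(v - 20) = -22*(-2 - 20) = -22*(-22) = 484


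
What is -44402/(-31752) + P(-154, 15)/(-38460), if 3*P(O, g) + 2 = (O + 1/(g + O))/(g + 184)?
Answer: 984115150997/703731522690 ≈ 1.3984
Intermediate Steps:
P(O, g) = -⅔ + (O + 1/(O + g))/(3*(184 + g)) (P(O, g) = -⅔ + ((O + 1/(g + O))/(g + 184))/3 = -⅔ + ((O + 1/(O + g))/(184 + g))/3 = -⅔ + (O + 1/(O + g))/(3*(184 + g)))
-44402/(-31752) + P(-154, 15)/(-38460) = -44402/(-31752) + ((1 + (-154)² - 368*(-154) - 368*15 - 2*15² - 1*(-154)*15)/(3*(15² + 184*(-154) + 184*15 - 154*15)))/(-38460) = -44402*(-1/31752) + ((1 + 23716 + 56672 - 5520 - 2*225 + 2310)/(3*(225 - 28336 + 2760 - 2310)))*(-1/38460) = 22201/15876 + ((⅓)*(1 + 23716 + 56672 - 5520 - 450 + 2310)/(-27661))*(-1/38460) = 22201/15876 + ((⅓)*(-1/27661)*76729)*(-1/38460) = 22201/15876 - 76729/82983*(-1/38460) = 22201/15876 + 76729/3191526180 = 984115150997/703731522690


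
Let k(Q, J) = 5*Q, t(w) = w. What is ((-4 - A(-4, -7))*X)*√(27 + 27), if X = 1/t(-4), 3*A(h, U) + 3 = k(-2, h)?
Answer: -√6/4 ≈ -0.61237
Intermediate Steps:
A(h, U) = -13/3 (A(h, U) = -1 + (5*(-2))/3 = -1 + (⅓)*(-10) = -1 - 10/3 = -13/3)
X = -¼ (X = 1/(-4) = -¼ ≈ -0.25000)
((-4 - A(-4, -7))*X)*√(27 + 27) = ((-4 - 1*(-13/3))*(-¼))*√(27 + 27) = ((-4 + 13/3)*(-¼))*√54 = ((⅓)*(-¼))*(3*√6) = -√6/4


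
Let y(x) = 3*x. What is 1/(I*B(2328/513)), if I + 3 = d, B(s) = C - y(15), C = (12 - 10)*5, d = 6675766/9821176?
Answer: 4910588/398785835 ≈ 0.012314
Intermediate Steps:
d = 3337883/4910588 (d = 6675766*(1/9821176) = 3337883/4910588 ≈ 0.67973)
C = 10 (C = 2*5 = 10)
B(s) = -35 (B(s) = 10 - 3*15 = 10 - 1*45 = 10 - 45 = -35)
I = -11393881/4910588 (I = -3 + 3337883/4910588 = -11393881/4910588 ≈ -2.3203)
1/(I*B(2328/513)) = 1/(-11393881/4910588*(-35)) = -4910588/11393881*(-1/35) = 4910588/398785835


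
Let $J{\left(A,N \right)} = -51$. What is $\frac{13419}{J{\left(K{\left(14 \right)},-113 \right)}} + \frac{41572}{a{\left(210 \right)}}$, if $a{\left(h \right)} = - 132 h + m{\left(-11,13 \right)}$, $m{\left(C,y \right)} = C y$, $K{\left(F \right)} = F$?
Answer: $- \frac{7372819}{27863} \approx -264.61$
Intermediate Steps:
$a{\left(h \right)} = -143 - 132 h$ ($a{\left(h \right)} = - 132 h - 143 = -143 - 132 h$)
$\frac{13419}{J{\left(K{\left(14 \right)},-113 \right)}} + \frac{41572}{a{\left(210 \right)}} = \frac{13419}{-51} + \frac{41572}{-143 - 27720} = 13419 \left(- \frac{1}{51}\right) + \frac{41572}{-143 - 27720} = - \frac{4473}{17} + \frac{41572}{-27863} = - \frac{4473}{17} + 41572 \left(- \frac{1}{27863}\right) = - \frac{4473}{17} - \frac{41572}{27863} = - \frac{7372819}{27863}$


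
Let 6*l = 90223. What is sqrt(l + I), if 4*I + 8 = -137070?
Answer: I*sqrt(173091)/3 ≈ 138.68*I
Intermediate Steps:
I = -68539/2 (I = -2 + (1/4)*(-137070) = -2 - 68535/2 = -68539/2 ≈ -34270.)
l = 90223/6 (l = (1/6)*90223 = 90223/6 ≈ 15037.)
sqrt(l + I) = sqrt(90223/6 - 68539/2) = sqrt(-57697/3) = I*sqrt(173091)/3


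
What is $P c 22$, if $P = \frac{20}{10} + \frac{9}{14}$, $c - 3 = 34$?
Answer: $\frac{15059}{7} \approx 2151.3$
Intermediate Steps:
$c = 37$ ($c = 3 + 34 = 37$)
$P = \frac{37}{14}$ ($P = 20 \cdot \frac{1}{10} + 9 \cdot \frac{1}{14} = 2 + \frac{9}{14} = \frac{37}{14} \approx 2.6429$)
$P c 22 = \frac{37}{14} \cdot 37 \cdot 22 = \frac{1369}{14} \cdot 22 = \frac{15059}{7}$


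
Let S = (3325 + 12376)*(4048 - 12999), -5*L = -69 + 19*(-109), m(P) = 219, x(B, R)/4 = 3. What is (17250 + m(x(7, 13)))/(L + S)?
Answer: -17469/140539223 ≈ -0.00012430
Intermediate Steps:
x(B, R) = 12 (x(B, R) = 4*3 = 12)
L = 428 (L = -(-69 + 19*(-109))/5 = -(-69 - 2071)/5 = -1/5*(-2140) = 428)
S = -140539651 (S = 15701*(-8951) = -140539651)
(17250 + m(x(7, 13)))/(L + S) = (17250 + 219)/(428 - 140539651) = 17469/(-140539223) = 17469*(-1/140539223) = -17469/140539223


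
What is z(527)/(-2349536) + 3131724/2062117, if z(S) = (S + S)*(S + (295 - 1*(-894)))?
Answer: 26679569841/35625133292 ≈ 0.74890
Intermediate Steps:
z(S) = 2*S*(1189 + S) (z(S) = (2*S)*(S + (295 + 894)) = (2*S)*(S + 1189) = (2*S)*(1189 + S) = 2*S*(1189 + S))
z(527)/(-2349536) + 3131724/2062117 = (2*527*(1189 + 527))/(-2349536) + 3131724/2062117 = (2*527*1716)*(-1/2349536) + 3131724*(1/2062117) = 1808664*(-1/2349536) + 3131724/2062117 = -13299/17276 + 3131724/2062117 = 26679569841/35625133292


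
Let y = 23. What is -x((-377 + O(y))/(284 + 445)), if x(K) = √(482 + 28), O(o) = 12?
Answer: -√510 ≈ -22.583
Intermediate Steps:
x(K) = √510
-x((-377 + O(y))/(284 + 445)) = -√510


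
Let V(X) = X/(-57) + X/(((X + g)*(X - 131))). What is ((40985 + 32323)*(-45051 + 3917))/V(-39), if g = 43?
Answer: -38959630434240/9581 ≈ -4.0663e+9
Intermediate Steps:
V(X) = -X/57 + X/((-131 + X)*(43 + X)) (V(X) = X/(-57) + X/(((X + 43)*(X - 131))) = X*(-1/57) + X/(((43 + X)*(-131 + X))) = -X/57 + X/(((-131 + X)*(43 + X))) = -X/57 + X*(1/((-131 + X)*(43 + X))) = -X/57 + X/((-131 + X)*(43 + X)))
((40985 + 32323)*(-45051 + 3917))/V(-39) = ((40985 + 32323)*(-45051 + 3917))/(((1/57)*(-39)*(5690 - 1*(-39)² + 88*(-39))/(-5633 + (-39)² - 88*(-39)))) = (73308*(-41134))/(((1/57)*(-39)*(5690 - 1*1521 - 3432)/(-5633 + 1521 + 3432))) = -3015451272*12920/(13*(5690 - 1521 - 3432)) = -3015451272/((1/57)*(-39)*(-1/680)*737) = -3015451272/9581/12920 = -3015451272*12920/9581 = -38959630434240/9581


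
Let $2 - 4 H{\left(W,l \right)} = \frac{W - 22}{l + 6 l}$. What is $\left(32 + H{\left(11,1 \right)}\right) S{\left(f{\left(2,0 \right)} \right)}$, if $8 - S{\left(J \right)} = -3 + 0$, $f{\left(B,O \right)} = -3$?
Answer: $\frac{10131}{28} \approx 361.82$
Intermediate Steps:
$H{\left(W,l \right)} = \frac{1}{2} - \frac{-22 + W}{28 l}$ ($H{\left(W,l \right)} = \frac{1}{2} - \frac{\left(W - 22\right) \frac{1}{l + 6 l}}{4} = \frac{1}{2} - \frac{\left(-22 + W\right) \frac{1}{7 l}}{4} = \frac{1}{2} - \frac{\frac{1}{7} \frac{1}{l} \left(-22 + W\right)}{4} = \frac{1}{2} - \frac{-22 + W}{28 l}$)
$S{\left(J \right)} = 11$ ($S{\left(J \right)} = 8 - \left(-3 + 0\right) = 8 - -3 = 8 + 3 = 11$)
$\left(32 + H{\left(11,1 \right)}\right) S{\left(f{\left(2,0 \right)} \right)} = \left(32 + \frac{22 - 11 + 14 \cdot 1}{28 \cdot 1}\right) 11 = \left(32 + \frac{1}{28} \cdot 1 \left(22 - 11 + 14\right)\right) 11 = \left(32 + \frac{1}{28} \cdot 1 \cdot 25\right) 11 = \left(32 + \frac{25}{28}\right) 11 = \frac{921}{28} \cdot 11 = \frac{10131}{28}$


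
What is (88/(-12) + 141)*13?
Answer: 5213/3 ≈ 1737.7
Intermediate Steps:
(88/(-12) + 141)*13 = (88*(-1/12) + 141)*13 = (-22/3 + 141)*13 = (401/3)*13 = 5213/3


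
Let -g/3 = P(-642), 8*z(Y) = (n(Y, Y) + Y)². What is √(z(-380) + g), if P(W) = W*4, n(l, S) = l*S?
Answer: √2592727754 ≈ 50919.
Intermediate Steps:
n(l, S) = S*l
P(W) = 4*W
z(Y) = (Y + Y²)²/8 (z(Y) = (Y*Y + Y)²/8 = (Y² + Y)²/8 = (Y + Y²)²/8)
g = 7704 (g = -12*(-642) = -3*(-2568) = 7704)
√(z(-380) + g) = √((⅛)*(-380)²*(1 - 380)² + 7704) = √((⅛)*144400*(-379)² + 7704) = √((⅛)*144400*143641 + 7704) = √(2592720050 + 7704) = √2592727754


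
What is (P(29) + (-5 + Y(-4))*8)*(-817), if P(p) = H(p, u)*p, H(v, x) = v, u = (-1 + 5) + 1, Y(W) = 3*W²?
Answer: -968145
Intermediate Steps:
u = 5 (u = 4 + 1 = 5)
P(p) = p² (P(p) = p*p = p²)
(P(29) + (-5 + Y(-4))*8)*(-817) = (29² + (-5 + 3*(-4)²)*8)*(-817) = (841 + (-5 + 3*16)*8)*(-817) = (841 + (-5 + 48)*8)*(-817) = (841 + 43*8)*(-817) = (841 + 344)*(-817) = 1185*(-817) = -968145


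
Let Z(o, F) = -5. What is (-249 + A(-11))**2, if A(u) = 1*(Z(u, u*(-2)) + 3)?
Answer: 63001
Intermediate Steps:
A(u) = -2 (A(u) = 1*(-5 + 3) = 1*(-2) = -2)
(-249 + A(-11))**2 = (-249 - 2)**2 = (-251)**2 = 63001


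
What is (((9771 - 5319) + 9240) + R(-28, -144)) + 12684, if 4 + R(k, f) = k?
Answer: 26344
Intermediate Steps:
R(k, f) = -4 + k
(((9771 - 5319) + 9240) + R(-28, -144)) + 12684 = (((9771 - 5319) + 9240) + (-4 - 28)) + 12684 = ((4452 + 9240) - 32) + 12684 = (13692 - 32) + 12684 = 13660 + 12684 = 26344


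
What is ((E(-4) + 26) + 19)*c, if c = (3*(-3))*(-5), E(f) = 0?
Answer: 2025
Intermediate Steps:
c = 45 (c = -9*(-5) = 45)
((E(-4) + 26) + 19)*c = ((0 + 26) + 19)*45 = (26 + 19)*45 = 45*45 = 2025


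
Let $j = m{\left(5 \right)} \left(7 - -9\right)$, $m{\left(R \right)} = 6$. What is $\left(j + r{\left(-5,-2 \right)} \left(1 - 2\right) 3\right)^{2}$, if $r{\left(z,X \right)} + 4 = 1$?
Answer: $11025$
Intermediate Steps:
$r{\left(z,X \right)} = -3$ ($r{\left(z,X \right)} = -4 + 1 = -3$)
$j = 96$ ($j = 6 \left(7 - -9\right) = 6 \left(7 + 9\right) = 6 \cdot 16 = 96$)
$\left(j + r{\left(-5,-2 \right)} \left(1 - 2\right) 3\right)^{2} = \left(96 + - 3 \left(1 - 2\right) 3\right)^{2} = \left(96 + \left(-3\right) \left(-1\right) 3\right)^{2} = \left(96 + 3 \cdot 3\right)^{2} = \left(96 + 9\right)^{2} = 105^{2} = 11025$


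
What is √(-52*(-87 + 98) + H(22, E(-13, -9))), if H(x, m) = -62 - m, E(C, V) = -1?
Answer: I*√633 ≈ 25.159*I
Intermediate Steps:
√(-52*(-87 + 98) + H(22, E(-13, -9))) = √(-52*(-87 + 98) + (-62 - 1*(-1))) = √(-52*11 + (-62 + 1)) = √(-572 - 61) = √(-633) = I*√633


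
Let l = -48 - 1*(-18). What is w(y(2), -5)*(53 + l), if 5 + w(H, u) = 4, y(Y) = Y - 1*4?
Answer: -23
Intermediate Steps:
y(Y) = -4 + Y (y(Y) = Y - 4 = -4 + Y)
w(H, u) = -1 (w(H, u) = -5 + 4 = -1)
l = -30 (l = -48 + 18 = -30)
w(y(2), -5)*(53 + l) = -(53 - 30) = -1*23 = -23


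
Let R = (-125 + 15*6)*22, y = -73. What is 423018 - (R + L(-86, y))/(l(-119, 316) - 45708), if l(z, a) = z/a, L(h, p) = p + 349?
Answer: 6110007114142/14443847 ≈ 4.2302e+5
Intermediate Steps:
L(h, p) = 349 + p
R = -770 (R = (-125 + 90)*22 = -35*22 = -770)
423018 - (R + L(-86, y))/(l(-119, 316) - 45708) = 423018 - (-770 + (349 - 73))/(-119/316 - 45708) = 423018 - (-770 + 276)/(-119*1/316 - 45708) = 423018 - (-494)/(-119/316 - 45708) = 423018 - (-494)/(-14443847/316) = 423018 - (-494)*(-316)/14443847 = 423018 - 1*156104/14443847 = 423018 - 156104/14443847 = 6110007114142/14443847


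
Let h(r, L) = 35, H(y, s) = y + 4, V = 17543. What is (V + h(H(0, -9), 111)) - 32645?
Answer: -15067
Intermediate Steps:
H(y, s) = 4 + y
(V + h(H(0, -9), 111)) - 32645 = (17543 + 35) - 32645 = 17578 - 32645 = -15067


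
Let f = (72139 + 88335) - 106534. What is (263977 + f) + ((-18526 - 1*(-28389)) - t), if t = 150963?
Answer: 176817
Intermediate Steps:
f = 53940 (f = 160474 - 106534 = 53940)
(263977 + f) + ((-18526 - 1*(-28389)) - t) = (263977 + 53940) + ((-18526 - 1*(-28389)) - 1*150963) = 317917 + ((-18526 + 28389) - 150963) = 317917 + (9863 - 150963) = 317917 - 141100 = 176817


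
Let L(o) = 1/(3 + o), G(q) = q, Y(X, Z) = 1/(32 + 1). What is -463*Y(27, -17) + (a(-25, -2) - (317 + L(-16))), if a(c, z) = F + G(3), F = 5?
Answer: -138547/429 ≈ -322.95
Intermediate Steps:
Y(X, Z) = 1/33
a(c, z) = 8 (a(c, z) = 5 + 3 = 8)
-463*Y(27, -17) + (a(-25, -2) - (317 + L(-16))) = -463*1/33 + (8 - (317 + 1/(3 - 16))) = -463/33 + (8 - (317 + 1/(-13))) = -463/33 + (8 - (317 - 1/13)) = -463/33 + (8 - 1*4120/13) = -463/33 + (8 - 4120/13) = -463/33 - 4016/13 = -138547/429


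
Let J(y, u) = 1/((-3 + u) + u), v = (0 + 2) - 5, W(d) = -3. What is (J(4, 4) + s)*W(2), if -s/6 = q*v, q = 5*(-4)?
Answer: 5397/5 ≈ 1079.4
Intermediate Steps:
q = -20
v = -3 (v = 2 - 5 = -3)
s = -360 (s = -(-120)*(-3) = -6*60 = -360)
J(y, u) = 1/(-3 + 2*u)
(J(4, 4) + s)*W(2) = (1/(-3 + 2*4) - 360)*(-3) = (1/(-3 + 8) - 360)*(-3) = (1/5 - 360)*(-3) = (⅕ - 360)*(-3) = -1799/5*(-3) = 5397/5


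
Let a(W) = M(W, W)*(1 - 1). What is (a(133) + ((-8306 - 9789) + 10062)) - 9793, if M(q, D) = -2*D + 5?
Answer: -17826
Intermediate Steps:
M(q, D) = 5 - 2*D
a(W) = 0 (a(W) = (5 - 2*W)*(1 - 1) = (5 - 2*W)*0 = 0)
(a(133) + ((-8306 - 9789) + 10062)) - 9793 = (0 + ((-8306 - 9789) + 10062)) - 9793 = (0 + (-18095 + 10062)) - 9793 = (0 - 8033) - 9793 = -8033 - 9793 = -17826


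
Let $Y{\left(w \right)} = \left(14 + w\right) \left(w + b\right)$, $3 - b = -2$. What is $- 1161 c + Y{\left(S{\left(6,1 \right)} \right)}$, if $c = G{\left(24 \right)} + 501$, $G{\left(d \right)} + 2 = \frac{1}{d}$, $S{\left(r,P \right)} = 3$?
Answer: $- \frac{4634011}{8} \approx -5.7925 \cdot 10^{5}$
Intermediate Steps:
$b = 5$ ($b = 3 - -2 = 3 + 2 = 5$)
$G{\left(d \right)} = -2 + \frac{1}{d}$
$Y{\left(w \right)} = \left(5 + w\right) \left(14 + w\right)$ ($Y{\left(w \right)} = \left(14 + w\right) \left(w + 5\right) = \left(14 + w\right) \left(5 + w\right) = \left(5 + w\right) \left(14 + w\right)$)
$c = \frac{11977}{24}$ ($c = \left(-2 + \frac{1}{24}\right) + 501 = - \frac{47}{24} + 501 = \frac{11977}{24} \approx 499.04$)
$- 1161 c + Y{\left(S{\left(6,1 \right)} \right)} = \left(-1161\right) \frac{11977}{24} + \left(70 + 3^{2} + 19 \cdot 3\right) = - \frac{4635099}{8} + \left(70 + 9 + 57\right) = - \frac{4635099}{8} + 136 = - \frac{4634011}{8}$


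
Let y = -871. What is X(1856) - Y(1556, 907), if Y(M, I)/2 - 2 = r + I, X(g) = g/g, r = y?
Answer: -75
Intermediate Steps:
r = -871
X(g) = 1
Y(M, I) = -1738 + 2*I (Y(M, I) = 4 + 2*(-871 + I) = 4 + (-1742 + 2*I) = -1738 + 2*I)
X(1856) - Y(1556, 907) = 1 - (-1738 + 2*907) = 1 - (-1738 + 1814) = 1 - 1*76 = 1 - 76 = -75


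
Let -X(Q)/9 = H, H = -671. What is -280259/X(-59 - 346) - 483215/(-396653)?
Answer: -108247437742/2395387467 ≈ -45.190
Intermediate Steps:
X(Q) = 6039 (X(Q) = -9*(-671) = 6039)
-280259/X(-59 - 346) - 483215/(-396653) = -280259/6039 - 483215/(-396653) = -280259*1/6039 - 483215*(-1/396653) = -280259/6039 + 483215/396653 = -108247437742/2395387467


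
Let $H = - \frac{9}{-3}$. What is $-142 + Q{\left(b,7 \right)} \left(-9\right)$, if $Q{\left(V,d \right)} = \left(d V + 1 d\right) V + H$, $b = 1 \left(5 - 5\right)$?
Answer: $-169$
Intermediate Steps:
$H = 3$ ($H = \left(-9\right) \left(- \frac{1}{3}\right) = 3$)
$b = 0$ ($b = 1 \cdot 0 = 0$)
$Q{\left(V,d \right)} = 3 + V \left(d + V d\right)$ ($Q{\left(V,d \right)} = \left(d V + 1 d\right) V + 3 = \left(V d + d\right) V + 3 = \left(d + V d\right) V + 3 = V \left(d + V d\right) + 3 = 3 + V \left(d + V d\right)$)
$-142 + Q{\left(b,7 \right)} \left(-9\right) = -142 + \left(3 + 0 \cdot 7 + 7 \cdot 0^{2}\right) \left(-9\right) = -142 + \left(3 + 0 + 7 \cdot 0\right) \left(-9\right) = -142 + \left(3 + 0 + 0\right) \left(-9\right) = -142 + 3 \left(-9\right) = -142 - 27 = -169$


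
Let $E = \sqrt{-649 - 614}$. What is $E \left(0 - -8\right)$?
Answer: $8 i \sqrt{1263} \approx 284.31 i$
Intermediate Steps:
$E = i \sqrt{1263}$ ($E = \sqrt{-1263} = i \sqrt{1263} \approx 35.539 i$)
$E \left(0 - -8\right) = i \sqrt{1263} \left(0 - -8\right) = i \sqrt{1263} \left(0 + 8\right) = i \sqrt{1263} \cdot 8 = 8 i \sqrt{1263}$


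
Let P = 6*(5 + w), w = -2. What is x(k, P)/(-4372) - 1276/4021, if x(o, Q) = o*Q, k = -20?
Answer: -1032778/4394953 ≈ -0.23499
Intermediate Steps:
P = 18 (P = 6*(5 - 2) = 6*3 = 18)
x(o, Q) = Q*o
x(k, P)/(-4372) - 1276/4021 = (18*(-20))/(-4372) - 1276/4021 = -360*(-1/4372) - 1276*1/4021 = 90/1093 - 1276/4021 = -1032778/4394953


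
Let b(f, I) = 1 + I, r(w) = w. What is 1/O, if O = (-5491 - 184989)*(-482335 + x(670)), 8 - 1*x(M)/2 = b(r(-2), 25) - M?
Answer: 1/91626784880 ≈ 1.0914e-11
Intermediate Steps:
x(M) = -36 + 2*M (x(M) = 16 - 2*((1 + 25) - M) = 16 - 2*(26 - M) = 16 + (-52 + 2*M) = -36 + 2*M)
O = 91626784880 (O = (-5491 - 184989)*(-482335 + (-36 + 2*670)) = -190480*(-482335 + (-36 + 1340)) = -190480*(-482335 + 1304) = -190480*(-481031) = 91626784880)
1/O = 1/91626784880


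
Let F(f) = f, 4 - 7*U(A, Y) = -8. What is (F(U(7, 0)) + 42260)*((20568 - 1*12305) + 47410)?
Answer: 16469854936/7 ≈ 2.3528e+9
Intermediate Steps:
U(A, Y) = 12/7 (U(A, Y) = 4/7 - 1/7*(-8) = 4/7 + 8/7 = 12/7)
(F(U(7, 0)) + 42260)*((20568 - 1*12305) + 47410) = (12/7 + 42260)*((20568 - 1*12305) + 47410) = 295832*((20568 - 12305) + 47410)/7 = 295832*(8263 + 47410)/7 = (295832/7)*55673 = 16469854936/7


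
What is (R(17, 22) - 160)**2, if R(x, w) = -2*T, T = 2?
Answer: 26896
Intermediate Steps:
R(x, w) = -4 (R(x, w) = -2*2 = -4)
(R(17, 22) - 160)**2 = (-4 - 160)**2 = (-164)**2 = 26896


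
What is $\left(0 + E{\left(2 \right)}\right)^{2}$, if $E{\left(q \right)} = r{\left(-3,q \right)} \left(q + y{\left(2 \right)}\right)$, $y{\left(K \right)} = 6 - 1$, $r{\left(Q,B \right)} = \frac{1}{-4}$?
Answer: $\frac{49}{16} \approx 3.0625$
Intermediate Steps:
$r{\left(Q,B \right)} = - \frac{1}{4}$
$y{\left(K \right)} = 5$ ($y{\left(K \right)} = 6 - 1 = 5$)
$E{\left(q \right)} = - \frac{5}{4} - \frac{q}{4}$ ($E{\left(q \right)} = - \frac{q + 5}{4} = - \frac{5 + q}{4} = - \frac{5}{4} - \frac{q}{4}$)
$\left(0 + E{\left(2 \right)}\right)^{2} = \left(0 - \frac{7}{4}\right)^{2} = \left(- \frac{7}{4}\right)^{2} = \frac{49}{16}$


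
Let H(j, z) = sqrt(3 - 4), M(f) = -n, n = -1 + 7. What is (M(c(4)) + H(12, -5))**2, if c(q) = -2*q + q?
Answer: (6 - I)**2 ≈ 35.0 - 12.0*I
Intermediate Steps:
n = 6
c(q) = -q
M(f) = -6 (M(f) = -1*6 = -6)
H(j, z) = I (H(j, z) = sqrt(-1) = I)
(M(c(4)) + H(12, -5))**2 = (-6 + I)**2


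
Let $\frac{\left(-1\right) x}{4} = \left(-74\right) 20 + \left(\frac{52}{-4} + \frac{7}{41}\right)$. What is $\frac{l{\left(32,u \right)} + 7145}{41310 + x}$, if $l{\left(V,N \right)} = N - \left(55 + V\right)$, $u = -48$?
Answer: $\frac{143705}{969267} \approx 0.14826$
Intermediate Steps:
$l{\left(V,N \right)} = -55 + N - V$
$x = \frac{244824}{41}$ ($x = - 4 \left(\left(-74\right) 20 + \left(\frac{52}{-4} + \frac{7}{41}\right)\right) = - 4 \left(-1480 + \left(52 \left(- \frac{1}{4}\right) + 7 \cdot \frac{1}{41}\right)\right) = - 4 \left(-1480 + \left(-13 + \frac{7}{41}\right)\right) = - 4 \left(-1480 - \frac{526}{41}\right) = \left(-4\right) \left(- \frac{61206}{41}\right) = \frac{244824}{41} \approx 5971.3$)
$\frac{l{\left(32,u \right)} + 7145}{41310 + x} = \frac{\left(-55 - 48 - 32\right) + 7145}{41310 + \frac{244824}{41}} = \frac{\left(-55 - 48 - 32\right) + 7145}{\frac{1938534}{41}} = \left(-135 + 7145\right) \frac{41}{1938534} = 7010 \cdot \frac{41}{1938534} = \frac{143705}{969267}$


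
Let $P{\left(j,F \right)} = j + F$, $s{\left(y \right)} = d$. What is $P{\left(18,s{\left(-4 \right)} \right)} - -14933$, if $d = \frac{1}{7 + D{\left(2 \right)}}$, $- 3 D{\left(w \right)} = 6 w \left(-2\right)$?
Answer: $\frac{224266}{15} \approx 14951.0$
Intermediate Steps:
$D{\left(w \right)} = 4 w$ ($D{\left(w \right)} = - \frac{6 w \left(-2\right)}{3} = - \frac{\left(-12\right) w}{3} = 4 w$)
$d = \frac{1}{15}$ ($d = \frac{1}{7 + 4 \cdot 2} = \frac{1}{7 + 8} = \frac{1}{15} \approx 0.066667$)
$s{\left(y \right)} = \frac{1}{15}$
$P{\left(j,F \right)} = F + j$
$P{\left(18,s{\left(-4 \right)} \right)} - -14933 = \left(\frac{1}{15} + 18\right) - -14933 = \frac{271}{15} + 14933 = \frac{224266}{15}$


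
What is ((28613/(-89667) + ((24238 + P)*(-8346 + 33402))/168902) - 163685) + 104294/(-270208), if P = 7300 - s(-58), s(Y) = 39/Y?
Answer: -162675460083674704747/1023070691947968 ≈ -1.5901e+5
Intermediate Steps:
P = 423439/58 (P = 7300 - 39/(-58) = 7300 - 39*(-1)/58 = 7300 - 1*(-39/58) = 7300 + 39/58 = 423439/58 ≈ 7300.7)
((28613/(-89667) + ((24238 + P)*(-8346 + 33402))/168902) - 163685) + 104294/(-270208) = ((28613/(-89667) + ((24238 + 423439/58)*(-8346 + 33402))/168902) - 163685) + 104294/(-270208) = ((28613*(-1/89667) + ((1829243/58)*25056)*(1/168902)) - 163685) + 104294*(-1/270208) = ((-28613/89667 + 790232976*(1/168902)) - 163685) - 52147/135104 = ((-28613/89667 + 395116488/84451) - 163685) - 52147/135104 = (35426493733033/7572467817 - 163685) - 52147/135104 = -1204072900892612/7572467817 - 52147/135104 = -162675460083674704747/1023070691947968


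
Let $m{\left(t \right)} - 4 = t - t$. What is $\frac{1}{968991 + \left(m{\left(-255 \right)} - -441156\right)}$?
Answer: $\frac{1}{1410151} \approx 7.0914 \cdot 10^{-7}$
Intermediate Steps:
$m{\left(t \right)} = 4$ ($m{\left(t \right)} = 4 + \left(t - t\right) = 4 + 0 = 4$)
$\frac{1}{968991 + \left(m{\left(-255 \right)} - -441156\right)} = \frac{1}{968991 + \left(4 - -441156\right)} = \frac{1}{968991 + \left(4 + 441156\right)} = \frac{1}{968991 + 441160} = \frac{1}{1410151}$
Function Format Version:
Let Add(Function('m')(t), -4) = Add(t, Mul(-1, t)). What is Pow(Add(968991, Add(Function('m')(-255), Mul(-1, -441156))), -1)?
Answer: Rational(1, 1410151) ≈ 7.0914e-7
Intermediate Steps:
Function('m')(t) = 4 (Function('m')(t) = Add(4, Add(t, Mul(-1, t))) = Add(4, 0) = 4)
Pow(Add(968991, Add(Function('m')(-255), Mul(-1, -441156))), -1) = Pow(Add(968991, Add(4, Mul(-1, -441156))), -1) = Pow(Add(968991, Add(4, 441156)), -1) = Pow(Add(968991, 441160), -1) = Pow(1410151, -1) = Rational(1, 1410151)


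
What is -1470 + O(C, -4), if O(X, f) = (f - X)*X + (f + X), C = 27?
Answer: -2284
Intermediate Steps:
O(X, f) = X + f + X*(f - X) (O(X, f) = X*(f - X) + (X + f) = X + f + X*(f - X))
-1470 + O(C, -4) = -1470 + (27 - 4 - 1*27² + 27*(-4)) = -1470 + (27 - 4 - 1*729 - 108) = -1470 + (27 - 4 - 729 - 108) = -1470 - 814 = -2284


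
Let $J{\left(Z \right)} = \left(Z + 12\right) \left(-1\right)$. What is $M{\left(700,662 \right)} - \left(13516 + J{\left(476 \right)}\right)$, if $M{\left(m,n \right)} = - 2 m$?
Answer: $-14428$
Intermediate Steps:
$J{\left(Z \right)} = -12 - Z$ ($J{\left(Z \right)} = \left(12 + Z\right) \left(-1\right) = -12 - Z$)
$M{\left(700,662 \right)} - \left(13516 + J{\left(476 \right)}\right) = \left(-2\right) 700 - \left(13516 - 488\right) = -1400 - \left(13516 - 488\right) = -1400 - 13028 = -14428$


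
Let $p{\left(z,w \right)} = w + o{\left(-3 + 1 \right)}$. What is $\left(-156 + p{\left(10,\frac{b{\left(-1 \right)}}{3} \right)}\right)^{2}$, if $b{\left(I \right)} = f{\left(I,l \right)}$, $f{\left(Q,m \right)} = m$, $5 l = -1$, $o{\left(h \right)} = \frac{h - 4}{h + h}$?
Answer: $\frac{21501769}{900} \approx 23891.0$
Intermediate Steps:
$o{\left(h \right)} = \frac{-4 + h}{2 h}$
$l = - \frac{1}{5}$ ($l = \frac{1}{5} \left(-1\right) = - \frac{1}{5} \approx -0.2$)
$b{\left(I \right)} = - \frac{1}{5}$
$p{\left(z,w \right)} = \frac{3}{2} + w$ ($p{\left(z,w \right)} = w + \frac{-4 + \left(-3 + 1\right)}{2 \left(-3 + 1\right)} = w + \frac{-4 - 2}{2 \left(-2\right)} = w + \frac{1}{2} \left(- \frac{1}{2}\right) \left(-6\right) = w + \frac{3}{2} = \frac{3}{2} + w$)
$\left(-156 + p{\left(10,\frac{b{\left(-1 \right)}}{3} \right)}\right)^{2} = \left(-156 + \left(\frac{3}{2} - \frac{1}{5 \cdot 3}\right)\right)^{2} = \left(-156 + \left(\frac{3}{2} - \frac{1}{15}\right)\right)^{2} = \left(-156 + \frac{43}{30}\right)^{2} = \left(- \frac{4637}{30}\right)^{2} = \frac{21501769}{900}$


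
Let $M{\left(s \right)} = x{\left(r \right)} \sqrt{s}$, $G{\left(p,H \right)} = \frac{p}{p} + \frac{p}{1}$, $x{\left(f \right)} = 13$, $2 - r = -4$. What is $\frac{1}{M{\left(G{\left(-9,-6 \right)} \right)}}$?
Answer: $- \frac{i \sqrt{2}}{52} \approx - 0.027196 i$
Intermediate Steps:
$r = 6$ ($r = 2 - -4 = 2 + 4 = 6$)
$G{\left(p,H \right)} = 1 + p$ ($G{\left(p,H \right)} = 1 + p 1 = 1 + p$)
$M{\left(s \right)} = 13 \sqrt{s}$
$\frac{1}{M{\left(G{\left(-9,-6 \right)} \right)}} = \frac{1}{13 \sqrt{1 - 9}} = \frac{1}{13 \sqrt{-8}} = \frac{1}{13 \cdot 2 i \sqrt{2}} = \frac{1}{26 i \sqrt{2}} = - \frac{i \sqrt{2}}{52}$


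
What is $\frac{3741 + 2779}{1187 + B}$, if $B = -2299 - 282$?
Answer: $- \frac{3260}{697} \approx -4.6772$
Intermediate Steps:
$B = -2581$
$\frac{3741 + 2779}{1187 + B} = \frac{3741 + 2779}{1187 - 2581} = \frac{6520}{-1394} = 6520 \left(- \frac{1}{1394}\right) = - \frac{3260}{697}$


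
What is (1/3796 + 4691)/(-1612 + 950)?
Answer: -17807037/2512952 ≈ -7.0861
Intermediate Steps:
(1/3796 + 4691)/(-1612 + 950) = (1/3796 + 4691)/(-662) = (17807037/3796)*(-1/662) = -17807037/2512952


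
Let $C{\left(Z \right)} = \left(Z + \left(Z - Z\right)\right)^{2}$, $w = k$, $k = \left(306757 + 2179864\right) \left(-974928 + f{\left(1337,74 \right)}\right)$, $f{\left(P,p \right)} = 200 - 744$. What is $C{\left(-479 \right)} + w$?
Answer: $-2425628930671$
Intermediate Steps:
$f{\left(P,p \right)} = -544$
$k = -2425629160112$ ($k = \left(306757 + 2179864\right) \left(-974928 - 544\right) = 2486621 \left(-975472\right) = -2425629160112$)
$w = -2425629160112$
$C{\left(Z \right)} = Z^{2}$ ($C{\left(Z \right)} = \left(Z + 0\right)^{2} = Z^{2}$)
$C{\left(-479 \right)} + w = \left(-479\right)^{2} - 2425629160112 = 229441 - 2425629160112 = -2425628930671$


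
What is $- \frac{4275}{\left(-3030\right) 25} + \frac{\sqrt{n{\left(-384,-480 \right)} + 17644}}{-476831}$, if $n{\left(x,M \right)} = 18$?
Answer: $\frac{57}{1010} - \frac{\sqrt{17662}}{476831} \approx 0.056157$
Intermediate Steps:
$- \frac{4275}{\left(-3030\right) 25} + \frac{\sqrt{n{\left(-384,-480 \right)} + 17644}}{-476831} = - \frac{4275}{\left(-3030\right) 25} + \frac{\sqrt{18 + 17644}}{-476831} = - \frac{4275}{-75750} + \sqrt{17662} \left(- \frac{1}{476831}\right) = \left(-4275\right) \left(- \frac{1}{75750}\right) - \frac{\sqrt{17662}}{476831} = \frac{57}{1010} - \frac{\sqrt{17662}}{476831}$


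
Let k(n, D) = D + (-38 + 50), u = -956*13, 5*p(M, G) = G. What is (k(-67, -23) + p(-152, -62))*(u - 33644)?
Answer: 5390424/5 ≈ 1.0781e+6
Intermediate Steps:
p(M, G) = G/5
u = -12428
k(n, D) = 12 + D (k(n, D) = D + 12 = 12 + D)
(k(-67, -23) + p(-152, -62))*(u - 33644) = ((12 - 23) + (1/5)*(-62))*(-12428 - 33644) = (-11 - 62/5)*(-46072) = -117/5*(-46072) = 5390424/5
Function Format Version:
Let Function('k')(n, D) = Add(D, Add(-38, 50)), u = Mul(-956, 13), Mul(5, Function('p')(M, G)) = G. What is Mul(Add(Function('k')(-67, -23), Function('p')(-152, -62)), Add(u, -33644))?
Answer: Rational(5390424, 5) ≈ 1.0781e+6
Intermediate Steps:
Function('p')(M, G) = Mul(Rational(1, 5), G)
u = -12428
Function('k')(n, D) = Add(12, D) (Function('k')(n, D) = Add(D, 12) = Add(12, D))
Mul(Add(Function('k')(-67, -23), Function('p')(-152, -62)), Add(u, -33644)) = Mul(Add(Add(12, -23), Mul(Rational(1, 5), -62)), Add(-12428, -33644)) = Mul(Add(-11, Rational(-62, 5)), -46072) = Mul(Rational(-117, 5), -46072) = Rational(5390424, 5)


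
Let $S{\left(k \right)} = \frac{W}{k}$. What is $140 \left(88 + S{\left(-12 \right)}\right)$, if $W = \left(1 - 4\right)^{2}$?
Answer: $12215$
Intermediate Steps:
$W = 9$ ($W = \left(-3\right)^{2} = 9$)
$S{\left(k \right)} = \frac{9}{k}$
$140 \left(88 + S{\left(-12 \right)}\right) = 140 \left(88 + \frac{9}{-12}\right) = 140 \left(88 + 9 \left(- \frac{1}{12}\right)\right) = 140 \left(88 - \frac{3}{4}\right) = 140 \cdot \frac{349}{4} = 12215$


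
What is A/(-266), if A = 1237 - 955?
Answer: -141/133 ≈ -1.0602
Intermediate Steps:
A = 282
A/(-266) = 282/(-266) = 282*(-1/266) = -141/133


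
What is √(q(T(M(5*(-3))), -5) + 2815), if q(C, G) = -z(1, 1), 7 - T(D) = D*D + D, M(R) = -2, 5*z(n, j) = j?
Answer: √70370/5 ≈ 53.055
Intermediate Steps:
z(n, j) = j/5
T(D) = 7 - D - D² (T(D) = 7 - (D*D + D) = 7 - (D² + D) = 7 - (D + D²) = 7 + (-D - D²) = 7 - D - D²)
q(C, G) = -⅕ (q(C, G) = -1/5 = -1*⅕ = -⅕)
√(q(T(M(5*(-3))), -5) + 2815) = √(-⅕ + 2815) = √(14074/5) = √70370/5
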